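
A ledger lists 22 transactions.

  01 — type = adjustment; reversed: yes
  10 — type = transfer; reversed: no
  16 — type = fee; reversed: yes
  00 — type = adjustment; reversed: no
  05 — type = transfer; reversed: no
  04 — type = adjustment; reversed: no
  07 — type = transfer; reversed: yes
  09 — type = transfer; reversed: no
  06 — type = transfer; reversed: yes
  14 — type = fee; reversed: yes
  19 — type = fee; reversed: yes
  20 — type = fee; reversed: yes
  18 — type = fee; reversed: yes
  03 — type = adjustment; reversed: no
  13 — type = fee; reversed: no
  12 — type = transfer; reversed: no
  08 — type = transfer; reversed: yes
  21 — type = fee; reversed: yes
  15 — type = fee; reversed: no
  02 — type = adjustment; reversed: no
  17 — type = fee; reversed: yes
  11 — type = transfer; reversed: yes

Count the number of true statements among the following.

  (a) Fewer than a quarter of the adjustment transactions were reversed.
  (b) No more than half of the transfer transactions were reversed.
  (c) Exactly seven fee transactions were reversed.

3

(a) adjustment: |A| = 5, |A ∩ B| = 1; needs |A ∩ B| / |A| < 1/4 — true.
(b) transfer: |A| = 8, |A ∩ B| = 4; needs |A ∩ B| ≤ |A ∖ B| — true.
(c) fee: |A| = 9, |A ∩ B| = 7; needs |A ∩ B| = 7 — true.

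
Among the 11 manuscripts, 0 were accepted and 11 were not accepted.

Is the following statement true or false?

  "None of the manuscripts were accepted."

The determiner here denotes the relation: A ∩ B = ∅ (|A ∩ B| = 0).
|A| = 11, |A ∩ B| = 0, |A ∖ B| = 11.
So the statement is true.

True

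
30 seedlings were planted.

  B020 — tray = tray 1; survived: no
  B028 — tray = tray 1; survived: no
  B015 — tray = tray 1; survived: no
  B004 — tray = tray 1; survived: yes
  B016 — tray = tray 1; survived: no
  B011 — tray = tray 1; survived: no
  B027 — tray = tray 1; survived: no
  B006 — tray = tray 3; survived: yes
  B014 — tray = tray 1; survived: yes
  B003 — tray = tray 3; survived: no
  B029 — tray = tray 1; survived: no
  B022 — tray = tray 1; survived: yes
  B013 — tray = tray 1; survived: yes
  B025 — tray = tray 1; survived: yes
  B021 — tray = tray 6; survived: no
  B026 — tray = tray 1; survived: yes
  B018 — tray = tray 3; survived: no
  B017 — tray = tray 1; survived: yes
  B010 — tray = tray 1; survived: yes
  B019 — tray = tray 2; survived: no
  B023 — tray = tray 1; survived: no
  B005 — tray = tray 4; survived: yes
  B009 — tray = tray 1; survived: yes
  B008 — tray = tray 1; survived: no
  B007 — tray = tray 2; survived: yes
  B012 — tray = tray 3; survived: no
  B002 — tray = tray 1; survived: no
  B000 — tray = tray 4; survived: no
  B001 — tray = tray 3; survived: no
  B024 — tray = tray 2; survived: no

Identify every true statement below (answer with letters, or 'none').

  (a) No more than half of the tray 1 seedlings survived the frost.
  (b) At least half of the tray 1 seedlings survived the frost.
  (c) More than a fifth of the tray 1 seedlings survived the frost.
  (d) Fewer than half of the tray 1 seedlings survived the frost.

(a), (c), (d)

|A| = 19, |A ∩ B| = 9, |A ∖ B| = 10.
(a) |A ∩ B| ≤ |A ∖ B|: holds.
(b) |A ∩ B| ≥ |A ∖ B|: fails.
(c) |A ∩ B| / |A| > 1/5: holds.
(d) |A ∩ B| < |A ∖ B|: holds.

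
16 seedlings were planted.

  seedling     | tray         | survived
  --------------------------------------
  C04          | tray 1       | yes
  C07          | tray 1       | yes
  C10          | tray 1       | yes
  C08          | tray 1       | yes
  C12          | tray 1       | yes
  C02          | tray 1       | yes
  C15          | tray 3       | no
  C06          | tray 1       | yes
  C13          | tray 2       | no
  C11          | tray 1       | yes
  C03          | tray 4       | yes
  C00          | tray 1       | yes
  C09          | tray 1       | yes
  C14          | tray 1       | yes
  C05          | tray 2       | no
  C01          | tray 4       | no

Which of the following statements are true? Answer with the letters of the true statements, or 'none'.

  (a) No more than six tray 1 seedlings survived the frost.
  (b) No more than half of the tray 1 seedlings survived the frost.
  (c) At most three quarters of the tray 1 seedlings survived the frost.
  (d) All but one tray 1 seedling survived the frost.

|A| = 11, |A ∩ B| = 11, |A ∖ B| = 0.
(a) |A ∩ B| ≤ 6: fails.
(b) |A ∩ B| ≤ |A ∖ B|: fails.
(c) |A ∩ B| / |A| ≤ 3/4: fails.
(d) |A ∖ B| = 1: fails.

none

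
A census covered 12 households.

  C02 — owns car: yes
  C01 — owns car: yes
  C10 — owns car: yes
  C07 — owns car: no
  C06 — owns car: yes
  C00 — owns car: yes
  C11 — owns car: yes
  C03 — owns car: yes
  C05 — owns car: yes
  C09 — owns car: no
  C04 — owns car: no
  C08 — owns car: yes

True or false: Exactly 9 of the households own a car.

'Exactly 9 of the households own a car' holds iff |A ∩ B| = 9.
A (the restrictor) = {C02, C01, C10, C07, C06, C00, C11, C03, C05, C09, C04, C08}, |A| = 12.
A ∩ B = {C02, C01, C10, C06, C00, C11, C03, C05, C08}, so |A ∩ B| = 9.
|A ∩ B| = 9, so the statement is true.

True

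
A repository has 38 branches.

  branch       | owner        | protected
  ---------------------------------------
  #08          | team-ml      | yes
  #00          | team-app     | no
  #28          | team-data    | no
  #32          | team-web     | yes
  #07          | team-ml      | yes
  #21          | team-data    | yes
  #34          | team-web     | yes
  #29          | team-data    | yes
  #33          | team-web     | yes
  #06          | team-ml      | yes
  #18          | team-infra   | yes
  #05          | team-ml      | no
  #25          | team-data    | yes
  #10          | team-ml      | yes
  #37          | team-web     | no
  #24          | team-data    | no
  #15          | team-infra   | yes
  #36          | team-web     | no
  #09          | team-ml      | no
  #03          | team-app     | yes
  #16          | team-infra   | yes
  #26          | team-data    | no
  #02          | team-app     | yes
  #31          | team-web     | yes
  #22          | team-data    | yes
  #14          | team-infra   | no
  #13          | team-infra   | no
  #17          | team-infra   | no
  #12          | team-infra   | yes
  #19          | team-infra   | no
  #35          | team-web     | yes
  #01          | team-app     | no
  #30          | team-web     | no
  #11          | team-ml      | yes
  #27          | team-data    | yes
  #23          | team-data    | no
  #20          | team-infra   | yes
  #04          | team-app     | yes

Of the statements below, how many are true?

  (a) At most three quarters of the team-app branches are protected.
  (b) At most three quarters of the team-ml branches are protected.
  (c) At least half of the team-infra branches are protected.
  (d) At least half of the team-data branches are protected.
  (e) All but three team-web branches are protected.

(a) team-app: |A| = 5, |A ∩ B| = 3; needs |A ∩ B| / |A| ≤ 3/4 — true.
(b) team-ml: |A| = 7, |A ∩ B| = 5; needs |A ∩ B| / |A| ≤ 3/4 — true.
(c) team-infra: |A| = 9, |A ∩ B| = 5; needs |A ∩ B| ≥ |A ∖ B| — true.
(d) team-data: |A| = 9, |A ∩ B| = 5; needs |A ∩ B| ≥ |A ∖ B| — true.
(e) team-web: |A| = 8, |A ∩ B| = 5; needs |A ∖ B| = 3 — true.

5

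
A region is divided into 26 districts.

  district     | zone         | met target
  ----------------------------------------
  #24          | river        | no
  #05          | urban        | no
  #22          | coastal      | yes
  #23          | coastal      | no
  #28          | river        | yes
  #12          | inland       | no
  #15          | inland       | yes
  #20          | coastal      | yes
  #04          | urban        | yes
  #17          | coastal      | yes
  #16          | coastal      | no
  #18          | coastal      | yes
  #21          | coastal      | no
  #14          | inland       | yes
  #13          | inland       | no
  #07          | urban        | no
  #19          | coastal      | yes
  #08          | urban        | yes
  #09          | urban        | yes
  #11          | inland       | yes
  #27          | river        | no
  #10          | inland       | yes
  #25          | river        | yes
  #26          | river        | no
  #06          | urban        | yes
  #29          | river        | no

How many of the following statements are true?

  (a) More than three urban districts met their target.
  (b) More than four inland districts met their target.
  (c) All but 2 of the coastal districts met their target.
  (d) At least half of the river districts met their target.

1

(a) urban: |A| = 6, |A ∩ B| = 4; needs |A ∩ B| > 3 — true.
(b) inland: |A| = 6, |A ∩ B| = 4; needs |A ∩ B| > 4 — false.
(c) coastal: |A| = 8, |A ∩ B| = 5; needs |A ∖ B| = 2 — false.
(d) river: |A| = 6, |A ∩ B| = 2; needs |A ∩ B| ≥ |A ∖ B| — false.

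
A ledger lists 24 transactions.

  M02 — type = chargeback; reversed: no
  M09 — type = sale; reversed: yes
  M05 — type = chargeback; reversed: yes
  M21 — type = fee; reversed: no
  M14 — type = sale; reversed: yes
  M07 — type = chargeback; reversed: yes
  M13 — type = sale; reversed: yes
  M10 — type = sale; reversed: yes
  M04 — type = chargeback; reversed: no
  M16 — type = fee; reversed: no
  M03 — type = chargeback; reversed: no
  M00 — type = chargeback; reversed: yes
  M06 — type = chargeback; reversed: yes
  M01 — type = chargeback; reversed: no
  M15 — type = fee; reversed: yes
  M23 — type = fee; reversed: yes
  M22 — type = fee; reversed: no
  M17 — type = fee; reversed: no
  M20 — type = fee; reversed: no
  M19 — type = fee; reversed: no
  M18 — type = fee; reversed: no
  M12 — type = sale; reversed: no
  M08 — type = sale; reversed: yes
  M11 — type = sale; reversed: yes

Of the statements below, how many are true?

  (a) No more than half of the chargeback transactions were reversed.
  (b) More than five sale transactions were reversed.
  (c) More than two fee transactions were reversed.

(a) chargeback: |A| = 8, |A ∩ B| = 4; needs |A ∩ B| ≤ |A ∖ B| — true.
(b) sale: |A| = 7, |A ∩ B| = 6; needs |A ∩ B| > 5 — true.
(c) fee: |A| = 9, |A ∩ B| = 2; needs |A ∩ B| > 2 — false.

2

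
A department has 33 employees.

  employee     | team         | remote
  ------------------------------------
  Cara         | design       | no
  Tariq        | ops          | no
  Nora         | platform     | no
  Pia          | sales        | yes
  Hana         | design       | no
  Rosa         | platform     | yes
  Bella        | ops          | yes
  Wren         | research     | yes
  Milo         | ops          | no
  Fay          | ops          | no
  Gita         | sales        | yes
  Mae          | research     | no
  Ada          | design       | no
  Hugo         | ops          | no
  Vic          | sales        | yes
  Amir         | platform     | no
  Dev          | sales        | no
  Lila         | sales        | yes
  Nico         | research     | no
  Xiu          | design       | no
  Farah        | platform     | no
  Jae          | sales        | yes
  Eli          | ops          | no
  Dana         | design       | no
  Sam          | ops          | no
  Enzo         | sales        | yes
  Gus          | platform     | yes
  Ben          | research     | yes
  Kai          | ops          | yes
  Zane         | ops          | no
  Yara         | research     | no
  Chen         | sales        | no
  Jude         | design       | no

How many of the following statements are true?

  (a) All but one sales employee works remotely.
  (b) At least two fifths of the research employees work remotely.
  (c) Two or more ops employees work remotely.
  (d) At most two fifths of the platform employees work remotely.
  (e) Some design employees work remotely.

3

(a) sales: |A| = 8, |A ∩ B| = 6; needs |A ∖ B| = 1 — false.
(b) research: |A| = 5, |A ∩ B| = 2; needs |A ∩ B| / |A| ≥ 2/5 — true.
(c) ops: |A| = 9, |A ∩ B| = 2; needs |A ∩ B| ≥ 2 — true.
(d) platform: |A| = 5, |A ∩ B| = 2; needs |A ∩ B| / |A| ≤ 2/5 — true.
(e) design: |A| = 6, |A ∩ B| = 0; needs A ∩ B ≠ ∅ (|A ∩ B| ≥ 1) — false.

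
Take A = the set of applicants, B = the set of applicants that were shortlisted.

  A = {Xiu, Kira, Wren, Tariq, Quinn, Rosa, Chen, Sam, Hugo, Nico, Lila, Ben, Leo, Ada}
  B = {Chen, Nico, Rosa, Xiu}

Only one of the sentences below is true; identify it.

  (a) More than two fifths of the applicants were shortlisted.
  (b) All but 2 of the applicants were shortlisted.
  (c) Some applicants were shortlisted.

|A| = 14, |A ∩ B| = 4, |A ∖ B| = 10.
(a) requires |A ∩ B| / |A| > 2/5: false.
(b) requires |A ∖ B| = 2: false.
(c) requires A ∩ B ≠ ∅ (|A ∩ B| ≥ 1): true.

(c)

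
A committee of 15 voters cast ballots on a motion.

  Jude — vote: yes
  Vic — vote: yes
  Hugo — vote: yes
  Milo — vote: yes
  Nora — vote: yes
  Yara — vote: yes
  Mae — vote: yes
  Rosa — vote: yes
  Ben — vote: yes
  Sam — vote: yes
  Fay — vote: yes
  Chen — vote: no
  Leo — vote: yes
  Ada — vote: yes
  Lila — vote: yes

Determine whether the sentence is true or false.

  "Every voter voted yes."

False

The determiner here denotes the relation: A ⊆ B, i.e. every element of A is in B (|A ∖ B| = 0).
|A| = 15, |A ∩ B| = 14, |A ∖ B| = 1.
So the statement is false.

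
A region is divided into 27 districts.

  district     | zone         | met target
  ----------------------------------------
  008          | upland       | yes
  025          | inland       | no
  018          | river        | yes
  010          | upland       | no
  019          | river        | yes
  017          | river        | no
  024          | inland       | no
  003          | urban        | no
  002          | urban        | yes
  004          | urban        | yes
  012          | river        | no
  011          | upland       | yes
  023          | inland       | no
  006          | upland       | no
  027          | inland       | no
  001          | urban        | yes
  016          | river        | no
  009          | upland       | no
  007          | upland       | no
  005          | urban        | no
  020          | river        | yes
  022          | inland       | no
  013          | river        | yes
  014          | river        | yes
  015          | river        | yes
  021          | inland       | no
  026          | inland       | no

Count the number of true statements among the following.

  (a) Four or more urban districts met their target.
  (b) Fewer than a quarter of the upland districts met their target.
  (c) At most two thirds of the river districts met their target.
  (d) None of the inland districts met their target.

(a) urban: |A| = 5, |A ∩ B| = 3; needs |A ∩ B| ≥ 4 — false.
(b) upland: |A| = 6, |A ∩ B| = 2; needs |A ∩ B| / |A| < 1/4 — false.
(c) river: |A| = 9, |A ∩ B| = 6; needs |A ∩ B| / |A| ≤ 2/3 — true.
(d) inland: |A| = 7, |A ∩ B| = 0; needs A ∩ B = ∅ (|A ∩ B| = 0) — true.

2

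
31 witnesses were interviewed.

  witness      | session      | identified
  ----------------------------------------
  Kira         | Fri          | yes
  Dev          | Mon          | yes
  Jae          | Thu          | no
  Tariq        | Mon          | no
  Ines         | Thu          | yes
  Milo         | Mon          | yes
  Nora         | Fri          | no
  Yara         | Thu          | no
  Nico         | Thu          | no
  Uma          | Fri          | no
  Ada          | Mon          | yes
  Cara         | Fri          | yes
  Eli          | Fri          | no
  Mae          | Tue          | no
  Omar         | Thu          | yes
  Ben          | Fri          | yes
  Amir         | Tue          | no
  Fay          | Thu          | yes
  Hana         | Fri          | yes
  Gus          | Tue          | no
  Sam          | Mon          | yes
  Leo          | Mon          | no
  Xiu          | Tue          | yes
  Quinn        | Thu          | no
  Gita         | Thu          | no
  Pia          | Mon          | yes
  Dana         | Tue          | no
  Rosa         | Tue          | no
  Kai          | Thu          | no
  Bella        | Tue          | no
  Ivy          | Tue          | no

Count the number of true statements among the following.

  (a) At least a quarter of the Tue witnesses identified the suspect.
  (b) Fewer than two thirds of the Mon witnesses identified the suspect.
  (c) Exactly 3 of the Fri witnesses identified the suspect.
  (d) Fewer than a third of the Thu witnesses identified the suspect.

(a) Tue: |A| = 8, |A ∩ B| = 1; needs |A ∩ B| / |A| ≥ 1/4 — false.
(b) Mon: |A| = 7, |A ∩ B| = 5; needs |A ∩ B| / |A| < 2/3 — false.
(c) Fri: |A| = 7, |A ∩ B| = 4; needs |A ∩ B| = 3 — false.
(d) Thu: |A| = 9, |A ∩ B| = 3; needs |A ∩ B| / |A| < 1/3 — false.

0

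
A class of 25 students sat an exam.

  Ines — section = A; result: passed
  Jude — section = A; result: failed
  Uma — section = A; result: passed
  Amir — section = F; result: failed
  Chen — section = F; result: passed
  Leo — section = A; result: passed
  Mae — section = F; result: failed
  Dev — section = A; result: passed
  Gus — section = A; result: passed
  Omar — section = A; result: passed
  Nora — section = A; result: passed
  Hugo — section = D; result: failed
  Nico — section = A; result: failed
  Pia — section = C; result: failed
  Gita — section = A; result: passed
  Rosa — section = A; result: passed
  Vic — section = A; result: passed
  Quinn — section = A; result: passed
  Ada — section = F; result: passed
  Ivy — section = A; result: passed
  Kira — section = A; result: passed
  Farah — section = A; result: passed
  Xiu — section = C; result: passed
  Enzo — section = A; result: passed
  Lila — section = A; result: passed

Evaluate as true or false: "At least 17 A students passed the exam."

The determiner here denotes the relation: |A ∩ B| ≥ 17.
|A| = 18, |A ∩ B| = 16, |A ∖ B| = 2.
|A ∩ B| = 16, so the statement is false.

False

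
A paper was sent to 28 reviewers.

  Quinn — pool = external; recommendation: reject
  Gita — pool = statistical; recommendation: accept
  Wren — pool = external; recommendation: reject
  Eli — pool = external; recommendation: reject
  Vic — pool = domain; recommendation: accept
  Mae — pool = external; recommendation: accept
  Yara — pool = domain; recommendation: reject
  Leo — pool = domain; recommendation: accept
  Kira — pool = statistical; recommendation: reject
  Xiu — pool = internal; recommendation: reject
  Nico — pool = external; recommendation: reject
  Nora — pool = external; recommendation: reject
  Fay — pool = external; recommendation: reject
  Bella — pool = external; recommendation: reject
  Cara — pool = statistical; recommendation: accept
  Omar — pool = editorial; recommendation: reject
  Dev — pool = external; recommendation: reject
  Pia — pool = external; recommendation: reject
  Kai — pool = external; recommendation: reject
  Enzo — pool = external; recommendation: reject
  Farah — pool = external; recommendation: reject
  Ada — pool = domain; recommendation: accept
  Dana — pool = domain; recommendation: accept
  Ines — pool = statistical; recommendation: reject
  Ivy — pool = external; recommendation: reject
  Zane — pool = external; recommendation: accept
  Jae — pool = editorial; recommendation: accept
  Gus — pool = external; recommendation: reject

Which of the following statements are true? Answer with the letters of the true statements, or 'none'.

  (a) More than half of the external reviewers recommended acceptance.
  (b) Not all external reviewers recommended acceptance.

|A| = 16, |A ∩ B| = 2, |A ∖ B| = 14.
(a) |A ∩ B| > |A ∖ B|: fails.
(b) A ⊄ B (|A ∖ B| ≥ 1): holds.

(b)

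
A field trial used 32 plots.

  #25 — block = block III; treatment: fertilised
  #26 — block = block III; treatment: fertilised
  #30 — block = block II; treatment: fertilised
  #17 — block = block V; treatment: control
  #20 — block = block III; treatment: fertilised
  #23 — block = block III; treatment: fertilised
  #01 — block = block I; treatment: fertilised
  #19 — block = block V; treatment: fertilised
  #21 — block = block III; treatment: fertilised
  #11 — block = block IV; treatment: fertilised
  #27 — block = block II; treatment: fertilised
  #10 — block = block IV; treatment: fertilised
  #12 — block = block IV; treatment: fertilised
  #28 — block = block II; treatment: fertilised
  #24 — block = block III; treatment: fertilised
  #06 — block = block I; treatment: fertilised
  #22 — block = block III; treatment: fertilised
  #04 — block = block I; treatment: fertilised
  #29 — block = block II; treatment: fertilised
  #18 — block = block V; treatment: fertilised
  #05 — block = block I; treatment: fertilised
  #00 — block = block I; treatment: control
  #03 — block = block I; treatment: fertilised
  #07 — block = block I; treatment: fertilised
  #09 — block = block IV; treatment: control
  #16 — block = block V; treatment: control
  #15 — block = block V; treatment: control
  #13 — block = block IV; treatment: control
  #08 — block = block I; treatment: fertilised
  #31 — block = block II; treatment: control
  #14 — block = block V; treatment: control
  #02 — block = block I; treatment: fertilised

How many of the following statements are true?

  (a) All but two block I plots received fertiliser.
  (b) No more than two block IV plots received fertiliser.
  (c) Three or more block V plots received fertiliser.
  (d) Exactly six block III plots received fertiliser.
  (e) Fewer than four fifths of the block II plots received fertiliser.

(a) block I: |A| = 9, |A ∩ B| = 8; needs |A ∖ B| = 2 — false.
(b) block IV: |A| = 5, |A ∩ B| = 3; needs |A ∩ B| ≤ 2 — false.
(c) block V: |A| = 6, |A ∩ B| = 2; needs |A ∩ B| ≥ 3 — false.
(d) block III: |A| = 7, |A ∩ B| = 7; needs |A ∩ B| = 6 — false.
(e) block II: |A| = 5, |A ∩ B| = 4; needs |A ∩ B| / |A| < 4/5 — false.

0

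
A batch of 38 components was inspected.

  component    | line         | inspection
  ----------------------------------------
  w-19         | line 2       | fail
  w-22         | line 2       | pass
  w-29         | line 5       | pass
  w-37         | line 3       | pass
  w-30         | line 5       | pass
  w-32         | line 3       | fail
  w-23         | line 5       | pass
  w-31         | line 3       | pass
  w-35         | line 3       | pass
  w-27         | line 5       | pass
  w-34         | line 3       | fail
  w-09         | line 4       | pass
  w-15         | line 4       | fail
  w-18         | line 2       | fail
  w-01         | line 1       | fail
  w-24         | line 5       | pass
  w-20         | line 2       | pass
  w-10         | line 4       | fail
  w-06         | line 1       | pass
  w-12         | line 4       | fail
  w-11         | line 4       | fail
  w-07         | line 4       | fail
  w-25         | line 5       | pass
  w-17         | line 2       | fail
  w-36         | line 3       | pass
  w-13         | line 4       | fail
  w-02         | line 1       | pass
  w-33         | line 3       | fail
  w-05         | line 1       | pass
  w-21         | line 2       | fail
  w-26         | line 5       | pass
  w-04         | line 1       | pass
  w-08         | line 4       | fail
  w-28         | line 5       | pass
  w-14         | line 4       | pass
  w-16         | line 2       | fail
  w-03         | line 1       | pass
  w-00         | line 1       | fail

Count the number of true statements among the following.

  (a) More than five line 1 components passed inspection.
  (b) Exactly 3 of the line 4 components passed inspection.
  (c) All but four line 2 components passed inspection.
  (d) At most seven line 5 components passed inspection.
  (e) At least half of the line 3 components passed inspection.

1

(a) line 1: |A| = 7, |A ∩ B| = 5; needs |A ∩ B| > 5 — false.
(b) line 4: |A| = 9, |A ∩ B| = 2; needs |A ∩ B| = 3 — false.
(c) line 2: |A| = 7, |A ∩ B| = 2; needs |A ∖ B| = 4 — false.
(d) line 5: |A| = 8, |A ∩ B| = 8; needs |A ∩ B| ≤ 7 — false.
(e) line 3: |A| = 7, |A ∩ B| = 4; needs |A ∩ B| ≥ |A ∖ B| — true.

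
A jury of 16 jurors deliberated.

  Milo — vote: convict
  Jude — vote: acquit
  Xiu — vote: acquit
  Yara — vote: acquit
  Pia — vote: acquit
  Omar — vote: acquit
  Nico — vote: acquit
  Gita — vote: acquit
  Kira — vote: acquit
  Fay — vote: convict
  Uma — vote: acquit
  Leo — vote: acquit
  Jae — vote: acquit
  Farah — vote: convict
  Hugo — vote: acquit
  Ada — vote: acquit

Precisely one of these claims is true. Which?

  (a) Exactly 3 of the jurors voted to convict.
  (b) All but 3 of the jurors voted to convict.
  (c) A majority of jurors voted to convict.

|A| = 16, |A ∩ B| = 3, |A ∖ B| = 13.
(a) requires |A ∩ B| = 3: true.
(b) requires |A ∖ B| = 3: false.
(c) requires |A ∩ B| > |A ∖ B|: false.

(a)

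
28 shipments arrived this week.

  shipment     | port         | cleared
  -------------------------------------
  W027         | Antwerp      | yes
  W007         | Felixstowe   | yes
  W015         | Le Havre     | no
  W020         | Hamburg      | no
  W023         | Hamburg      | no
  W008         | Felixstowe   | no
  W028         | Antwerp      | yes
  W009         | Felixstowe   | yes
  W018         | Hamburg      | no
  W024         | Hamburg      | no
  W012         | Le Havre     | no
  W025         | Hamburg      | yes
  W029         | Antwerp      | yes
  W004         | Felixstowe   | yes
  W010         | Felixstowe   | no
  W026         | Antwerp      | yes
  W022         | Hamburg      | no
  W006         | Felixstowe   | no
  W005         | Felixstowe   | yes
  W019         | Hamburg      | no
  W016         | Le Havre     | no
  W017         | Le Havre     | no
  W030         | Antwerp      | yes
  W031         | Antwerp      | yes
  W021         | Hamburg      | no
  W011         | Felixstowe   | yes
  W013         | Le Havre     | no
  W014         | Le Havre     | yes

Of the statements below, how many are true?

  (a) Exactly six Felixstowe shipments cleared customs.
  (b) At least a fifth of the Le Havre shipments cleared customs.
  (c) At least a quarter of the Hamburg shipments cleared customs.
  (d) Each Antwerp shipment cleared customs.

1

(a) Felixstowe: |A| = 8, |A ∩ B| = 5; needs |A ∩ B| = 6 — false.
(b) Le Havre: |A| = 6, |A ∩ B| = 1; needs |A ∩ B| / |A| ≥ 1/5 — false.
(c) Hamburg: |A| = 8, |A ∩ B| = 1; needs |A ∩ B| / |A| ≥ 1/4 — false.
(d) Antwerp: |A| = 6, |A ∩ B| = 6; needs A ⊆ B, i.e. every element of A is in B (|A ∖ B| = 0) — true.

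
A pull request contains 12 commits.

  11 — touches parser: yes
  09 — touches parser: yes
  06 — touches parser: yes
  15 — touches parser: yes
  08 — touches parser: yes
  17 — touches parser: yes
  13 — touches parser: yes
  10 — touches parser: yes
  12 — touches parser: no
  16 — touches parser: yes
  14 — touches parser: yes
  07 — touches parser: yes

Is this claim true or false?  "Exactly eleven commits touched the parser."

True

Truth condition: |A ∩ B| = 11.
A (the restrictor) = {11, 09, 06, 15, 08, 17, 13, 10, 12, 16, 14, 07}, |A| = 12.
A ∩ B = {11, 09, 06, 15, 08, 17, 13, 10, 16, 14, 07}, so |A ∩ B| = 11.
|A ∩ B| = 11, so the statement is true.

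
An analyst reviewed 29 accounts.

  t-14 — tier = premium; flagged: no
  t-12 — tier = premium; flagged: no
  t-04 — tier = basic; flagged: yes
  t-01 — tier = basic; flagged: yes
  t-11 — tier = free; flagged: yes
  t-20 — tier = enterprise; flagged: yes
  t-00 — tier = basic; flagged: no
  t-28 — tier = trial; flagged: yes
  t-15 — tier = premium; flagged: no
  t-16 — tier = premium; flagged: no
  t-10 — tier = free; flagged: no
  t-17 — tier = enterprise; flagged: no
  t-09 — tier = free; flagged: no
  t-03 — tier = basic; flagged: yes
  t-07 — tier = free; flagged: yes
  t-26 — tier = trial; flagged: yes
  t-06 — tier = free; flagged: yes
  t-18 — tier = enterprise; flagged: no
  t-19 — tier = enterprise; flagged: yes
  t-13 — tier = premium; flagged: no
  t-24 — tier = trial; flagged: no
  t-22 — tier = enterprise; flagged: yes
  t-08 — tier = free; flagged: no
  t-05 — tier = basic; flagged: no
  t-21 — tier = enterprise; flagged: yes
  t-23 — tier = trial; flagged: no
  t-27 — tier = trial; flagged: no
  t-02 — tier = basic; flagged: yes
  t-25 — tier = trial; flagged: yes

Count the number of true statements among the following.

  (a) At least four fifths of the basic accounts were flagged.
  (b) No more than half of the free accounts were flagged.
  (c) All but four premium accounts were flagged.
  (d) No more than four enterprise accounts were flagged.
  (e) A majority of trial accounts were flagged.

2

(a) basic: |A| = 6, |A ∩ B| = 4; needs |A ∩ B| / |A| ≥ 4/5 — false.
(b) free: |A| = 6, |A ∩ B| = 3; needs |A ∩ B| ≤ |A ∖ B| — true.
(c) premium: |A| = 5, |A ∩ B| = 0; needs |A ∖ B| = 4 — false.
(d) enterprise: |A| = 6, |A ∩ B| = 4; needs |A ∩ B| ≤ 4 — true.
(e) trial: |A| = 6, |A ∩ B| = 3; needs |A ∩ B| > |A ∖ B| — false.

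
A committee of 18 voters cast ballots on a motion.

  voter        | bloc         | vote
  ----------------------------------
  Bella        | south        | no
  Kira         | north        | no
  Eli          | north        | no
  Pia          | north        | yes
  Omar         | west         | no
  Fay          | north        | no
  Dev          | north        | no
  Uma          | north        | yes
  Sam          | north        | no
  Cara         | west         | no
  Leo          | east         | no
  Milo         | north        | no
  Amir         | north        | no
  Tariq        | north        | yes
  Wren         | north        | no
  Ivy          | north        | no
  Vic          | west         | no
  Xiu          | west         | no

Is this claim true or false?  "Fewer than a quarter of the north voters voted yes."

False

Truth condition: |A ∩ B| / |A| < 1/4.
A (the restrictor) = {Kira, Eli, Pia, Fay, Dev, Uma, Sam, Milo, Amir, Tariq, Wren, Ivy}, |A| = 12.
A ∩ B = {Pia, Uma, Tariq}, so |A ∩ B| = 3.
A ∖ B = {Kira, Eli, Fay, Dev, Sam, Milo, Amir, Wren, Ivy}, so |A ∖ B| = 9.
|A ∩ B|/|A| = 3/12, so the statement is false.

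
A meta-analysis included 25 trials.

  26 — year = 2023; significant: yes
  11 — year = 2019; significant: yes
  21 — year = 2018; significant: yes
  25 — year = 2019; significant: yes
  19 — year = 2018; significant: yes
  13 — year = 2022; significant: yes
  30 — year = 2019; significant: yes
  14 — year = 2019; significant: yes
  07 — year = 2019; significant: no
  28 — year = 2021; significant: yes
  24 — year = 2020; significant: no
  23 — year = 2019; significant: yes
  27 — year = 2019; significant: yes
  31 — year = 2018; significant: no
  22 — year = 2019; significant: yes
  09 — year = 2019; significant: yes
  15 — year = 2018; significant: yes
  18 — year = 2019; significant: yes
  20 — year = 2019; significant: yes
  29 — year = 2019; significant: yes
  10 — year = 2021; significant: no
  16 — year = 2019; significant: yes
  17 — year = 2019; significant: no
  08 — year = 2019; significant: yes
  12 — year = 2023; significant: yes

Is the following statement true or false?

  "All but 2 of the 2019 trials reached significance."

Truth condition: |A ∖ B| = 2.
|A| = 15, |A ∩ B| = 13, |A ∖ B| = 2.
|A ∖ B| = 2, so the statement is true.

True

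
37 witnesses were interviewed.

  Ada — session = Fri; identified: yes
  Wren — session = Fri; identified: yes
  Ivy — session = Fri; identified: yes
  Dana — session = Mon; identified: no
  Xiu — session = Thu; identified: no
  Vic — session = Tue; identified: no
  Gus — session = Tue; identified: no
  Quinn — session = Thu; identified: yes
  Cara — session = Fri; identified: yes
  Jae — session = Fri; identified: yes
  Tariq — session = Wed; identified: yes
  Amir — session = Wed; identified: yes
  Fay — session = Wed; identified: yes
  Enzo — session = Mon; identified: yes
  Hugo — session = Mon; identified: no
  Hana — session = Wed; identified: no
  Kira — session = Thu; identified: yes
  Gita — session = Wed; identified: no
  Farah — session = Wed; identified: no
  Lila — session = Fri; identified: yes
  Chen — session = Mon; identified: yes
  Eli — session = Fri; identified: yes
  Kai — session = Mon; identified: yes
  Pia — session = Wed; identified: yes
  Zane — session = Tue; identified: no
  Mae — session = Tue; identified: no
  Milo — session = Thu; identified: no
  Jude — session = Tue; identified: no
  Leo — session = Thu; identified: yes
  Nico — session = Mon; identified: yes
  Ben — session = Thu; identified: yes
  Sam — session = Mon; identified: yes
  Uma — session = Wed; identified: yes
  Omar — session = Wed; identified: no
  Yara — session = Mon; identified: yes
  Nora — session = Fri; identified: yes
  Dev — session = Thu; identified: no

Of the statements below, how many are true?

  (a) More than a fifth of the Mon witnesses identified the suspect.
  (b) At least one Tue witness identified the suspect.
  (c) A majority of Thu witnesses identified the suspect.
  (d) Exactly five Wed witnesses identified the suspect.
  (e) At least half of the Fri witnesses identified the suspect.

4

(a) Mon: |A| = 8, |A ∩ B| = 6; needs |A ∩ B| / |A| > 1/5 — true.
(b) Tue: |A| = 5, |A ∩ B| = 0; needs A ∩ B ≠ ∅ (|A ∩ B| ≥ 1) — false.
(c) Thu: |A| = 7, |A ∩ B| = 4; needs |A ∩ B| > |A ∖ B| — true.
(d) Wed: |A| = 9, |A ∩ B| = 5; needs |A ∩ B| = 5 — true.
(e) Fri: |A| = 8, |A ∩ B| = 8; needs |A ∩ B| ≥ |A ∖ B| — true.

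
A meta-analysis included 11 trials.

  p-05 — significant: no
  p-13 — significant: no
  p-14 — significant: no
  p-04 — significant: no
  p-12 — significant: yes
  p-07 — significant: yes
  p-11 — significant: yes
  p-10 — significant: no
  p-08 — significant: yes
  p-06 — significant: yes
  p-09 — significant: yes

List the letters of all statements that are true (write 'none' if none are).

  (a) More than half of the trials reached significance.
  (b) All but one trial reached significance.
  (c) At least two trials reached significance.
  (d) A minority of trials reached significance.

|A| = 11, |A ∩ B| = 6, |A ∖ B| = 5.
(a) |A ∩ B| > |A ∖ B|: holds.
(b) |A ∖ B| = 1: fails.
(c) |A ∩ B| ≥ 2: holds.
(d) |A ∩ B| < |A ∖ B|: fails.

(a), (c)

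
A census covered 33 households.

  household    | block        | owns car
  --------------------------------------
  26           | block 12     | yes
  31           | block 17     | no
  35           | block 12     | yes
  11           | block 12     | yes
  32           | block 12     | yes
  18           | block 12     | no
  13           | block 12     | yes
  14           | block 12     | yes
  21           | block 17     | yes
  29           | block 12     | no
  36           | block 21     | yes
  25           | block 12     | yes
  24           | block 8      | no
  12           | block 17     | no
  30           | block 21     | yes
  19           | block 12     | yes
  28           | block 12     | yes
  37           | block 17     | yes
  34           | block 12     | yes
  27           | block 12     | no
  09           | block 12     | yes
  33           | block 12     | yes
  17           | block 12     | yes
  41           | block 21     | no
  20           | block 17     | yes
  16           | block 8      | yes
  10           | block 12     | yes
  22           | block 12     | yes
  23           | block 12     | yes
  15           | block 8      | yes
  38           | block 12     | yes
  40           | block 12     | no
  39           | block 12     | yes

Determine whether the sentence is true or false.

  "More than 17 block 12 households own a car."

Truth condition: |A ∩ B| > 17.
|A| = 22, |A ∩ B| = 18, |A ∖ B| = 4.
|A ∩ B| = 18, so the statement is true.

True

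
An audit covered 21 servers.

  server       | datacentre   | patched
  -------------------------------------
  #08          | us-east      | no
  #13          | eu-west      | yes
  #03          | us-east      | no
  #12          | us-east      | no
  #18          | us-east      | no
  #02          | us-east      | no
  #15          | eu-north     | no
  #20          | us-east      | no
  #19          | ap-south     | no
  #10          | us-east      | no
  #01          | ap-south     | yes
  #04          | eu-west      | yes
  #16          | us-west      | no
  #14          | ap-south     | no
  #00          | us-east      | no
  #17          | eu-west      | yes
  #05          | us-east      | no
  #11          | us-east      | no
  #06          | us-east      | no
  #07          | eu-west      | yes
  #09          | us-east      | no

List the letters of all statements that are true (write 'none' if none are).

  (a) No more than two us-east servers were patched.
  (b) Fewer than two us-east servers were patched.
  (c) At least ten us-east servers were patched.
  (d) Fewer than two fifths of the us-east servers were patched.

|A| = 12, |A ∩ B| = 0, |A ∖ B| = 12.
(a) |A ∩ B| ≤ 2: holds.
(b) |A ∩ B| < 2: holds.
(c) |A ∩ B| ≥ 10: fails.
(d) |A ∩ B| / |A| < 2/5: holds.

(a), (b), (d)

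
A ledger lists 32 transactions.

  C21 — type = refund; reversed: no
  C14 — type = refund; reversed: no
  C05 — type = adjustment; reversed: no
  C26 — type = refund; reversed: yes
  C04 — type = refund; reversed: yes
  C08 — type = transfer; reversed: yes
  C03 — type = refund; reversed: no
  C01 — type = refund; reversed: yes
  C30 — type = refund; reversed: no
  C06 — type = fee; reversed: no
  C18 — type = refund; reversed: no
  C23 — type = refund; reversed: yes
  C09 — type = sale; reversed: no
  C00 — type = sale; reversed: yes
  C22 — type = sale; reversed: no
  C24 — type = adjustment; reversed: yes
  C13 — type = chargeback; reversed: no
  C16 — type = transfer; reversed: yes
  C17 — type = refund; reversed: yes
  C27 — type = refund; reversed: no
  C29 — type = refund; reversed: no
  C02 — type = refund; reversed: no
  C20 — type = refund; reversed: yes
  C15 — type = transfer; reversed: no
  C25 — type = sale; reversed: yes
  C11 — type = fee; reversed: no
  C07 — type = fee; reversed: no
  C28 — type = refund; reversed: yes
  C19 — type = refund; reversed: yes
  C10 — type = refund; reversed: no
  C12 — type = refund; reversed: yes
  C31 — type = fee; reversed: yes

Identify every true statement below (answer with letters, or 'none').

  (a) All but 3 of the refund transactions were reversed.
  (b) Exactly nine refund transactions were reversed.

|A| = 18, |A ∩ B| = 9, |A ∖ B| = 9.
(a) |A ∖ B| = 3: fails.
(b) |A ∩ B| = 9: holds.

(b)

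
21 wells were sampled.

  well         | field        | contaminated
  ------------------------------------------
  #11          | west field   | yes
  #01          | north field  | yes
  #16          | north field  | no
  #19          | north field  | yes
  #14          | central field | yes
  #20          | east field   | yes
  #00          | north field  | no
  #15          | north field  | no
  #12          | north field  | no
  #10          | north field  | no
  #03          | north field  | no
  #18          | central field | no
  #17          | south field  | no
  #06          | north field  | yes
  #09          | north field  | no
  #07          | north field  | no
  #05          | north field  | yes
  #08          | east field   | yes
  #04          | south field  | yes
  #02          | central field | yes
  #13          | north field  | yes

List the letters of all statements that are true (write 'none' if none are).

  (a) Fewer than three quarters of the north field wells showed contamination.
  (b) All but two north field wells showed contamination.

|A| = 13, |A ∩ B| = 5, |A ∖ B| = 8.
(a) |A ∩ B| / |A| < 3/4: holds.
(b) |A ∖ B| = 2: fails.

(a)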